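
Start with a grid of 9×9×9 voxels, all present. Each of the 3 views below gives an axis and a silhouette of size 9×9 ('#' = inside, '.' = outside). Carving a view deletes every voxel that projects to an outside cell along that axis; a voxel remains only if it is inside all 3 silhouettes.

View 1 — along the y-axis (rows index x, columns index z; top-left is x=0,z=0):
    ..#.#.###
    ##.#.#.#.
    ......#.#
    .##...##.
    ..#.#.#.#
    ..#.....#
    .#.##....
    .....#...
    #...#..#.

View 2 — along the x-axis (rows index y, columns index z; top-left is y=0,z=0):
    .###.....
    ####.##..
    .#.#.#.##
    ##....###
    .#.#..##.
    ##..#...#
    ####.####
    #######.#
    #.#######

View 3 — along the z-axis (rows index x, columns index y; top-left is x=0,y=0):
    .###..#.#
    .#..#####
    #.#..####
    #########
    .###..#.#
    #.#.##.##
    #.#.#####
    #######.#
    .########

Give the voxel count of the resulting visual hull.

start: 9×9×9 = 729 voxels
  1. axis=1 (XZ plane), |mask|=29  ⇒  voxels=261
  2. axis=0 (YZ plane), |mask|=51  ⇒  voxels=160
  3. axis=2 (XY plane), |mask|=60  ⇒  voxels=122

voxel count = 122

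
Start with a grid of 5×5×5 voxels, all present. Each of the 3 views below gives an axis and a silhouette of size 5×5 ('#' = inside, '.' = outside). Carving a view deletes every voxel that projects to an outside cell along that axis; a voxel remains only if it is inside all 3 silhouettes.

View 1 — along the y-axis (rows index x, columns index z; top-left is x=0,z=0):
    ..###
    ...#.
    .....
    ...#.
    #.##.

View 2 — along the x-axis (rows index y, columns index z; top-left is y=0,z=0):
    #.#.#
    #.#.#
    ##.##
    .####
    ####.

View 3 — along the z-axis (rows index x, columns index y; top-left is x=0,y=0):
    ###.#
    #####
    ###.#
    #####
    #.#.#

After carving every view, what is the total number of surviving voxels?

voxel count = 21

full grid |V| = 125
V1 y: intersect with XZ mask (8 set) -- 40 left
V2 x: intersect with YZ mask (18 set) -- 28 left
V3 z: intersect with XY mask (21 set) -- 21 left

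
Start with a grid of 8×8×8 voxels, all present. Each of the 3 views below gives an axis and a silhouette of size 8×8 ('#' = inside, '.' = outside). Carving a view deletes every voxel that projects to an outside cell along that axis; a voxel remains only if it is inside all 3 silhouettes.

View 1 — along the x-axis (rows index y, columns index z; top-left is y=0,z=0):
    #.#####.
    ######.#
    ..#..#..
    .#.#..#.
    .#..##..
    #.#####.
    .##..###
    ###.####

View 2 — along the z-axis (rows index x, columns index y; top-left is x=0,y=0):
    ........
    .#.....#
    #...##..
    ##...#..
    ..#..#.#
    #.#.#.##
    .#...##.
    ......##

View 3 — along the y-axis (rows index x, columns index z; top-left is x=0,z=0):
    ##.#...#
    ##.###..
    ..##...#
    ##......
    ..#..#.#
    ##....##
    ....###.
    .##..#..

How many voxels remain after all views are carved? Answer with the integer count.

initial block: 8^3 = 512
V1 x: intersect with YZ mask (39 set) -- 312 left
V2 z: intersect with XY mask (21 set) -- 116 left
V3 y: intersect with XZ mask (27 set) -- 47 left

|visual hull| = 47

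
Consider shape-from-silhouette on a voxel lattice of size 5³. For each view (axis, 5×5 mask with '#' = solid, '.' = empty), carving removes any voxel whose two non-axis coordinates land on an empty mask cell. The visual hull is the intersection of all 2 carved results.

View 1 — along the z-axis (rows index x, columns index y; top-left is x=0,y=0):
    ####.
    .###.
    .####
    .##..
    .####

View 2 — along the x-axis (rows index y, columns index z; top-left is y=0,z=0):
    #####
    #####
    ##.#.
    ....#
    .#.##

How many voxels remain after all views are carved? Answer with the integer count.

|visual hull| = 55

full grid |V| = 125
step 1: project along z, AND mask (17/25) → |grid| = 85
step 2: project along x, AND mask (17/25) → |grid| = 55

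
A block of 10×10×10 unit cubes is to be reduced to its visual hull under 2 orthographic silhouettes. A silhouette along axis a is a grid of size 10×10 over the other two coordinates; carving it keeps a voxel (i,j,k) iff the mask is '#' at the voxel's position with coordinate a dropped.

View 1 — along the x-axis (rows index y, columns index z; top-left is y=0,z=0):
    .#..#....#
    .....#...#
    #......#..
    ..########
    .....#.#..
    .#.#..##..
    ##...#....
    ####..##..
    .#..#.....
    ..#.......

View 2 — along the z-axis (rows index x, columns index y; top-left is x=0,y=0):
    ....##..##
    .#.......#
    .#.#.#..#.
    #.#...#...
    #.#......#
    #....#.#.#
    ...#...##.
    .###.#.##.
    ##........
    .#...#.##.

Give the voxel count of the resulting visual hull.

voxel count = 115

before carving: 1000 voxels (10×10×10)
step 1: project along x, AND mask (33/100) → |grid| = 330
step 2: project along z, AND mask (35/100) → |grid| = 115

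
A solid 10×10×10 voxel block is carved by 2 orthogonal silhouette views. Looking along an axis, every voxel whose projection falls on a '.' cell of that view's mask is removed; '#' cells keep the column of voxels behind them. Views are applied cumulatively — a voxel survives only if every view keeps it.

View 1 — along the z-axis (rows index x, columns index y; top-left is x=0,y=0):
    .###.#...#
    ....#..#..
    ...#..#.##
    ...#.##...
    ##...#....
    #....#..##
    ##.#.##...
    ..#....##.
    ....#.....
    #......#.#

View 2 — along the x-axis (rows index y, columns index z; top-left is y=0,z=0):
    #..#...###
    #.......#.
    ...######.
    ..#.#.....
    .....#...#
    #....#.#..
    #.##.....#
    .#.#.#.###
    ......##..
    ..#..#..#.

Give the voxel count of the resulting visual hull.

full grid |V| = 1000
step 1: project along z, AND mask (33/100) → |grid| = 330
step 2: project along x, AND mask (35/100) → |grid| = 113

remaining voxels: 113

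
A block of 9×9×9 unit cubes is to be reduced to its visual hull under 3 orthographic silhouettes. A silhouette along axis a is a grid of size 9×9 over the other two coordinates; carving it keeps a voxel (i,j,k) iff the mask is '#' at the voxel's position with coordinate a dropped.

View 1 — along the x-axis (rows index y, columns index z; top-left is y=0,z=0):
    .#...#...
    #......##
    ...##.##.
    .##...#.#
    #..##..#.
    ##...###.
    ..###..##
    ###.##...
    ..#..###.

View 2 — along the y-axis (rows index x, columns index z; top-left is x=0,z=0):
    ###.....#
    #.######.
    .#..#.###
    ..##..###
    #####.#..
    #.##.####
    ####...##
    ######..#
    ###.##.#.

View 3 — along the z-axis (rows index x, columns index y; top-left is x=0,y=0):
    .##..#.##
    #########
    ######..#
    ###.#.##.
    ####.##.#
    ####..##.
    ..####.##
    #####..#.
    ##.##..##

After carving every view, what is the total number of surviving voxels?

initial block: 9^3 = 729
step 1: project along x, AND mask (36/81) → |grid| = 324
step 2: project along y, AND mask (53/81) → |grid| = 212
step 3: project along z, AND mask (58/81) → |grid| = 148

remaining voxels: 148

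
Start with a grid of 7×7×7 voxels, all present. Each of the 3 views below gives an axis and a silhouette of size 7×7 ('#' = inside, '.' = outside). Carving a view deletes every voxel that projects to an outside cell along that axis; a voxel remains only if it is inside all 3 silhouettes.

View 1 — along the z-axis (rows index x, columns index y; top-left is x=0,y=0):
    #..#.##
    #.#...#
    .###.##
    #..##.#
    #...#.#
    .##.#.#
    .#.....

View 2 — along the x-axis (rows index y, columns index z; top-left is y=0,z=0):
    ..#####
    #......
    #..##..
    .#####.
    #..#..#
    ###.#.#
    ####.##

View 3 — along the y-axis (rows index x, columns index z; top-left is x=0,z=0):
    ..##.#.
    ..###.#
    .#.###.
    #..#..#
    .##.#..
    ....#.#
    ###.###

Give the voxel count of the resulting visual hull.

initial block: 7^3 = 343
V1 z: intersect with XY mask (24 set) -- 168 left
V2 x: intersect with YZ mask (28 set) -- 102 left
V3 y: intersect with XZ mask (25 set) -- 47 left

remaining voxels: 47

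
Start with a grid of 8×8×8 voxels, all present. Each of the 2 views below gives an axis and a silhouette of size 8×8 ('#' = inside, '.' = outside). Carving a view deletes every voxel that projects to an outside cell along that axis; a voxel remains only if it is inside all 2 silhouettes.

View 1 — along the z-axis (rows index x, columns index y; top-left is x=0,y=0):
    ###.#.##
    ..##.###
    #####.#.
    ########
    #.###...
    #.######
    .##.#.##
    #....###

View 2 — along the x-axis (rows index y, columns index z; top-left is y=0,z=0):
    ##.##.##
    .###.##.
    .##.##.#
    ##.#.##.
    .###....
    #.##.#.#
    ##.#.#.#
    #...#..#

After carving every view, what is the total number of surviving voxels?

207 voxels

full grid |V| = 512
after view 1 [z-axis, 45 of 64 cells solid] → remaining = 360
after view 2 [x-axis, 37 of 64 cells solid] → remaining = 207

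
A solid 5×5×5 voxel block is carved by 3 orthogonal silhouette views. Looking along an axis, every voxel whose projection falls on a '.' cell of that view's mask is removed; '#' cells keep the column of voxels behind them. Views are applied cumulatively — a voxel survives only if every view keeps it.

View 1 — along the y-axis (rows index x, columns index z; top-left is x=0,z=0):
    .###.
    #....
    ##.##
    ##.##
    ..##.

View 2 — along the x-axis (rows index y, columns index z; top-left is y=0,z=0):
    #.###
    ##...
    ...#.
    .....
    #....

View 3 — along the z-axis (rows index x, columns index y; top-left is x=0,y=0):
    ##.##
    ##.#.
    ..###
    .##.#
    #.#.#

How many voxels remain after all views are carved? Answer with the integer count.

remaining voxels: 14

start: 5×5×5 = 125 voxels
  1. axis=1 (XZ plane), |mask|=14  ⇒  voxels=70
  2. axis=0 (YZ plane), |mask|=8  ⇒  voxels=24
  3. axis=2 (XY plane), |mask|=16  ⇒  voxels=14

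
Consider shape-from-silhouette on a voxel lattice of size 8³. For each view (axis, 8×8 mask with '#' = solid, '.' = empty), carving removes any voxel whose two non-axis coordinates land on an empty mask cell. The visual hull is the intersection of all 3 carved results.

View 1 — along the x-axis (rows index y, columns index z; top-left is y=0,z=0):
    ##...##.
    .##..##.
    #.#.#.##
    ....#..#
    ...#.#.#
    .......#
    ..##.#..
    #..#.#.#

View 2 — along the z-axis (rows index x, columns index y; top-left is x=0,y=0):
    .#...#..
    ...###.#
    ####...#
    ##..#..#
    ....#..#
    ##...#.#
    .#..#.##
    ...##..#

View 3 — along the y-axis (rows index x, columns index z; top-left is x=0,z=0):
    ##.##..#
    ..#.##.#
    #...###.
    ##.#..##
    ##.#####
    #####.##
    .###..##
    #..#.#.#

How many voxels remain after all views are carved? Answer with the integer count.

voxel count = 64

initial block: 8^3 = 512
V1 x: intersect with YZ mask (26 set) -- 208 left
V2 z: intersect with XY mask (28 set) -- 92 left
V3 y: intersect with XZ mask (41 set) -- 64 left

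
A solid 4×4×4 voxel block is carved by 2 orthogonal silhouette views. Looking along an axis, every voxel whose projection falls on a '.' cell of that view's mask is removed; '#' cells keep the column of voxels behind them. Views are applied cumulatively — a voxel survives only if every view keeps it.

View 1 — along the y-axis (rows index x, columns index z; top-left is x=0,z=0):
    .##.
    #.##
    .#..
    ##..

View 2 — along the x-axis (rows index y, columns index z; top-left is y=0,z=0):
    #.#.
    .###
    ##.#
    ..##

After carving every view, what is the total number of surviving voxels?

|visual hull| = 19

initial block: 4^3 = 64
after view 1 [y-axis, 8 of 16 cells solid] → remaining = 32
after view 2 [x-axis, 10 of 16 cells solid] → remaining = 19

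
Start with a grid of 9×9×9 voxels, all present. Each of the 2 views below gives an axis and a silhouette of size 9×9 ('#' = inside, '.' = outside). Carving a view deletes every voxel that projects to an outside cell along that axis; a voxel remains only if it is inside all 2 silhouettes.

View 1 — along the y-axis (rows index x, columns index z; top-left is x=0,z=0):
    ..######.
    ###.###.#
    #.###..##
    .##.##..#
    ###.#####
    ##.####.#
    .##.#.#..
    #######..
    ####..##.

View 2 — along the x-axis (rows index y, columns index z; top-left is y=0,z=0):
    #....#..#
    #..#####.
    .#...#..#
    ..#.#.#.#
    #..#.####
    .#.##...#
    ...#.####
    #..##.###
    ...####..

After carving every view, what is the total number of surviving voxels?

voxel count = 245

start: 9×9×9 = 729 voxels
[1] y-view keeps 56 columns → grid now 504
[2] x-view keeps 41 columns → grid now 245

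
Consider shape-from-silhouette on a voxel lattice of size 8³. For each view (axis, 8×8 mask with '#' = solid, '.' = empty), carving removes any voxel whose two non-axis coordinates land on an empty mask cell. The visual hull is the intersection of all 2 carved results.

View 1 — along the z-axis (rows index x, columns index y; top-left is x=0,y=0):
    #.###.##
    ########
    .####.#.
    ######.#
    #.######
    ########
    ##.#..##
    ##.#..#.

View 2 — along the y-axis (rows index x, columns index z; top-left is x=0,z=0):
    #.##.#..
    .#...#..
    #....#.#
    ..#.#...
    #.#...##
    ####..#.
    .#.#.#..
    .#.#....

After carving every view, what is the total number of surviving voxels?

remaining voxels: 160

full grid |V| = 512
after view 1 [z-axis, 50 of 64 cells solid] → remaining = 400
after view 2 [y-axis, 25 of 64 cells solid] → remaining = 160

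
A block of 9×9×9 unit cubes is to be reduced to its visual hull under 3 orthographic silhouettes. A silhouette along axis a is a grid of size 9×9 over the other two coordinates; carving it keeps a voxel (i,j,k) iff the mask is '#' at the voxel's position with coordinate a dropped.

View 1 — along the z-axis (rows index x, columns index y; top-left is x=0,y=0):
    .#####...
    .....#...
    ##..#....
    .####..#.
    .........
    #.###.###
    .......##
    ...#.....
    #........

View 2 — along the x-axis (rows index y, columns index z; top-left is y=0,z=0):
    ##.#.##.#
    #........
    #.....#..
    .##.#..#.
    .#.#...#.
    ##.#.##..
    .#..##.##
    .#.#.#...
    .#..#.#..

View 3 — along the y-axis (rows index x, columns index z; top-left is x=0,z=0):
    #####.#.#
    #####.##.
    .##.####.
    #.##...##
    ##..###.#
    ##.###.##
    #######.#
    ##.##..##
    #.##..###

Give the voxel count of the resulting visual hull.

full grid |V| = 729
step 1: project along z, AND mask (25/81) → |grid| = 225
step 2: project along x, AND mask (32/81) → |grid| = 85
step 3: project along y, AND mask (58/81) → |grid| = 63

63 voxels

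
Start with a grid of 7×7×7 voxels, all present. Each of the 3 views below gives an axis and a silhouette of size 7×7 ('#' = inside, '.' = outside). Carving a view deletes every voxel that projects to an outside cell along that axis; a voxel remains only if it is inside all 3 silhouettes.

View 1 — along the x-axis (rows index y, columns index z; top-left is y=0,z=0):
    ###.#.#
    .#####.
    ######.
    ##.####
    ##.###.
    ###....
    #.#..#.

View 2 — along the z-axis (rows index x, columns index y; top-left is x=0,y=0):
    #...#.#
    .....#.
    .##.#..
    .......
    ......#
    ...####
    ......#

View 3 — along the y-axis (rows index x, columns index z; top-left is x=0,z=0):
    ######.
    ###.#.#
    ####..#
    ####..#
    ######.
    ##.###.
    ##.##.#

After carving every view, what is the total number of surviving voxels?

start: 7×7×7 = 343 voxels
  1. axis=0 (YZ plane), |mask|=33  ⇒  voxels=231
  2. axis=2 (XY plane), |mask|=13  ⇒  voxels=55
  3. axis=1 (XZ plane), |mask|=37  ⇒  voxels=43

remaining voxels: 43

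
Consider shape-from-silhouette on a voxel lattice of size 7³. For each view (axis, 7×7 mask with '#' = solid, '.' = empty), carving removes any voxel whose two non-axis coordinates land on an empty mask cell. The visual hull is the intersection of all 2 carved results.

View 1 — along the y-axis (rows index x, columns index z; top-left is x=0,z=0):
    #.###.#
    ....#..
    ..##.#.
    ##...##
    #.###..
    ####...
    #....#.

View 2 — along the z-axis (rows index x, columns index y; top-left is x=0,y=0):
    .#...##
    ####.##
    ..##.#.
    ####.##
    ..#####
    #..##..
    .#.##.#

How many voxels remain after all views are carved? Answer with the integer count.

remaining voxels: 94

full grid |V| = 343
after view 1 [y-axis, 23 of 49 cells solid] → remaining = 161
after view 2 [z-axis, 30 of 49 cells solid] → remaining = 94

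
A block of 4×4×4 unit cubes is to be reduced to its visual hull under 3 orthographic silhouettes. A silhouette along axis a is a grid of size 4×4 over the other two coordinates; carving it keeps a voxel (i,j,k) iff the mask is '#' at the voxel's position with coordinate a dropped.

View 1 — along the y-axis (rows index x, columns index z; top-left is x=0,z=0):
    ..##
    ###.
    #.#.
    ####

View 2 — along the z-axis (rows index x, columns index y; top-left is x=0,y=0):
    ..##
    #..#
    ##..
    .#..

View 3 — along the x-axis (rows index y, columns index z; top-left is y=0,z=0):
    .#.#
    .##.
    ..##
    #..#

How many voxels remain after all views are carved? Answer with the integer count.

initial block: 4^3 = 64
  1. axis=1 (XZ plane), |mask|=11  ⇒  voxels=44
  2. axis=2 (XY plane), |mask|=7  ⇒  voxels=18
  3. axis=0 (YZ plane), |mask|=8  ⇒  voxels=8

voxel count = 8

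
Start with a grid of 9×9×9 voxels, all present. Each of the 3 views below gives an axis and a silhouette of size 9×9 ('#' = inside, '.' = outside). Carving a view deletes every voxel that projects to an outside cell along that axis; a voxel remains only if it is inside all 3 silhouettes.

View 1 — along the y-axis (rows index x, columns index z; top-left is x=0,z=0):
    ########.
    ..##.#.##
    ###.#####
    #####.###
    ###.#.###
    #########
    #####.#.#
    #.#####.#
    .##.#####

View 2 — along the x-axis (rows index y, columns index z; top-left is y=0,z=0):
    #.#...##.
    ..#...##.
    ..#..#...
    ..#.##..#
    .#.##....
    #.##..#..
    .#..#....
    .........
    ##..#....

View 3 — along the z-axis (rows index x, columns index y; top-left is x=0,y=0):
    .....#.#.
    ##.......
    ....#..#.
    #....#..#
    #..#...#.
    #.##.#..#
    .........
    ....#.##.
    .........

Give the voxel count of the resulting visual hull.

initial block: 9^3 = 729
after view 1 [y-axis, 66 of 81 cells solid] → remaining = 594
after view 2 [x-axis, 25 of 81 cells solid] → remaining = 189
after view 3 [z-axis, 20 of 81 cells solid] → remaining = 48

48 voxels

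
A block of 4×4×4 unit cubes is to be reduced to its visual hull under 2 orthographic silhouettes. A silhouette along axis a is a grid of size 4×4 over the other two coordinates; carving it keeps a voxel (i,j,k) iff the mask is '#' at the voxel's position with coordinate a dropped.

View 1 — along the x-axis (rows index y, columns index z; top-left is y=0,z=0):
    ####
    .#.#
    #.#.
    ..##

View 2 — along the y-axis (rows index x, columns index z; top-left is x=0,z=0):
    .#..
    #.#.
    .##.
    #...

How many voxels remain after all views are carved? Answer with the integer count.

remaining voxels: 14

before carving: 64 voxels (4×4×4)
after view 1 [x-axis, 10 of 16 cells solid] → remaining = 40
after view 2 [y-axis, 6 of 16 cells solid] → remaining = 14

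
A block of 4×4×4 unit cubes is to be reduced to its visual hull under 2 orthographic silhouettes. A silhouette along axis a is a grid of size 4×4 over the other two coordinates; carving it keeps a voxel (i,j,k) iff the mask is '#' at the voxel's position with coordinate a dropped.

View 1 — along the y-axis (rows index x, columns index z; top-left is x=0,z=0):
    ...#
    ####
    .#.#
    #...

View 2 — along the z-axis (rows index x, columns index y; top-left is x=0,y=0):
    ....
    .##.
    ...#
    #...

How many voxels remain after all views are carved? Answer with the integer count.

remaining voxels: 11

initial block: 4^3 = 64
  1. axis=1 (XZ plane), |mask|=8  ⇒  voxels=32
  2. axis=2 (XY plane), |mask|=4  ⇒  voxels=11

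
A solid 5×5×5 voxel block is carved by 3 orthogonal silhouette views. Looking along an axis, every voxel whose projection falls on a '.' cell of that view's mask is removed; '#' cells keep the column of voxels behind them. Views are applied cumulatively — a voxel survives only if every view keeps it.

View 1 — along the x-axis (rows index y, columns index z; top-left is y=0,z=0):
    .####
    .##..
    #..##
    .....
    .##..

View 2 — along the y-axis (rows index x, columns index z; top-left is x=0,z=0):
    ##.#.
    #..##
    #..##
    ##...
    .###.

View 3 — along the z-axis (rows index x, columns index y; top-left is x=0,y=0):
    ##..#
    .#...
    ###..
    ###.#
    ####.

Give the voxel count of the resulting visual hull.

full grid |V| = 125
carve view 1 (along x, YZ-mask fill 11/25): 55 voxels remain
carve view 2 (along y, XZ-mask fill 14/25): 28 voxels remain
carve view 3 (along z, XY-mask fill 15/25): 19 voxels remain

|visual hull| = 19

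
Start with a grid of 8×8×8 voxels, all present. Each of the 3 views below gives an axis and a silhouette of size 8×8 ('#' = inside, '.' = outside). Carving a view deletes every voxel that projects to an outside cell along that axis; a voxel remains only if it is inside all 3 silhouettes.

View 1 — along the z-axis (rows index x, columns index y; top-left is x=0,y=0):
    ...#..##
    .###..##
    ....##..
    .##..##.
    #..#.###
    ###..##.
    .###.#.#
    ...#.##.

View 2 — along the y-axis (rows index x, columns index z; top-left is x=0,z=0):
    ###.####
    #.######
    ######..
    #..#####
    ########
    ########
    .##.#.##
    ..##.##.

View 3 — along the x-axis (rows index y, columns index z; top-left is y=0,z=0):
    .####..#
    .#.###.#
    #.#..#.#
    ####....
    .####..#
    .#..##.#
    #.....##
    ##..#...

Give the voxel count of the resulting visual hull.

remaining voxels: 101

start: 8×8×8 = 512 voxels
[1] z-view keeps 32 columns → grid now 256
[2] y-view keeps 51 columns → grid now 209
[3] x-view keeps 33 columns → grid now 101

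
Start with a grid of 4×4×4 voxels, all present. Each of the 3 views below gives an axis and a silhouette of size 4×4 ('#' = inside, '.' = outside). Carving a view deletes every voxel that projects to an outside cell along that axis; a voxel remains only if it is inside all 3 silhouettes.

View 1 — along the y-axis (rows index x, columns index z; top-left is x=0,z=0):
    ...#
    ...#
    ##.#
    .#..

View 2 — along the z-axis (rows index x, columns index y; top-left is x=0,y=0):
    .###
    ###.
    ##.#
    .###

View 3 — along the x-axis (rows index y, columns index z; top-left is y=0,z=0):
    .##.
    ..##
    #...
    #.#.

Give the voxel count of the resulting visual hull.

|visual hull| = 5

start: 4×4×4 = 64 voxels
step 1: project along y, AND mask (6/16) → |grid| = 24
step 2: project along z, AND mask (12/16) → |grid| = 18
step 3: project along x, AND mask (7/16) → |grid| = 5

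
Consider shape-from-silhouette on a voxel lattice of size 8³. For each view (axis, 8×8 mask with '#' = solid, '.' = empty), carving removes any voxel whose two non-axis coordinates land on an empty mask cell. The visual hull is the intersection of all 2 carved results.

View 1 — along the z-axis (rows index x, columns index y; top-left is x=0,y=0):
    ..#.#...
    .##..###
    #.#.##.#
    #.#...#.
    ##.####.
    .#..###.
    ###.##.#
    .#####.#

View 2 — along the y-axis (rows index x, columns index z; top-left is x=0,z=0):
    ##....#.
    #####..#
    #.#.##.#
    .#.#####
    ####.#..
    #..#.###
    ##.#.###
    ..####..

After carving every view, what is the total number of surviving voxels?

start: 8×8×8 = 512 voxels
  1. axis=2 (XY plane), |mask|=37  ⇒  voxels=296
  2. axis=1 (XZ plane), |mask|=40  ⇒  voxels=189

voxel count = 189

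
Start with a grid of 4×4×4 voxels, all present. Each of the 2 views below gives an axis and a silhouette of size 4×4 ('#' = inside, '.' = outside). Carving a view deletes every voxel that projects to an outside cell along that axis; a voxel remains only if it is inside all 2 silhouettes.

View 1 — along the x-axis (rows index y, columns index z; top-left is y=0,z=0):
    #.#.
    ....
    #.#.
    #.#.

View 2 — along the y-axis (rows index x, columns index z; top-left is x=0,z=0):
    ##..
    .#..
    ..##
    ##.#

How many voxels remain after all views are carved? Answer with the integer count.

remaining voxels: 9

before carving: 64 voxels (4×4×4)
[1] x-view keeps 6 columns → grid now 24
[2] y-view keeps 8 columns → grid now 9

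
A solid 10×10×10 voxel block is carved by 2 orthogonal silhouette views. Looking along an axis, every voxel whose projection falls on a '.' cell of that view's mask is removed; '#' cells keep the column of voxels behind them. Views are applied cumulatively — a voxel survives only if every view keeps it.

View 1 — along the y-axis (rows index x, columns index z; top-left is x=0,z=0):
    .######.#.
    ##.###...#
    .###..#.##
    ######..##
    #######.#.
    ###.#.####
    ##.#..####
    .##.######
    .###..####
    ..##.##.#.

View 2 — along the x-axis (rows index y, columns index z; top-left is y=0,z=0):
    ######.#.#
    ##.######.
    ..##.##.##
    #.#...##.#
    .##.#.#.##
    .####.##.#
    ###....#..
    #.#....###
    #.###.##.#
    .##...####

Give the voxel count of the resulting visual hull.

|visual hull| = 433

start: 10×10×10 = 1000 voxels
step 1: project along y, AND mask (70/100) → |grid| = 700
step 2: project along x, AND mask (62/100) → |grid| = 433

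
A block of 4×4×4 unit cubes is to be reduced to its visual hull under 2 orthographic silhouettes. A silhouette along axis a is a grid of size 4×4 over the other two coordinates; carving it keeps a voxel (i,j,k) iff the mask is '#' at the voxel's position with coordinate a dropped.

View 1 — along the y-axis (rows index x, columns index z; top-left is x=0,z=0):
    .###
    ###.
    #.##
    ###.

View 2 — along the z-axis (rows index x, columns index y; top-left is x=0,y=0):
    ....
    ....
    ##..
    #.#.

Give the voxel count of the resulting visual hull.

full grid |V| = 64
step 1: project along y, AND mask (12/16) → |grid| = 48
step 2: project along z, AND mask (4/16) → |grid| = 12

remaining voxels: 12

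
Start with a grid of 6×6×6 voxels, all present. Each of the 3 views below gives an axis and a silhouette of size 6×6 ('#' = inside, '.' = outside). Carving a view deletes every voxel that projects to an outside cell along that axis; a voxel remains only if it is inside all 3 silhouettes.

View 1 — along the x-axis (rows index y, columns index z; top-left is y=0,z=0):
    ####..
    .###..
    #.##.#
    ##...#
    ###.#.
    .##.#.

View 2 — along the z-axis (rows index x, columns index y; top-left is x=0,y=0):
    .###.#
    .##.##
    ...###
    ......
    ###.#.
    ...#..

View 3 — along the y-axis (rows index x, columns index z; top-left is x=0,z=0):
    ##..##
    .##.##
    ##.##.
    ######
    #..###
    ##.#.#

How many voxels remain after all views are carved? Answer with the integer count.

remaining voxels: 36

full grid |V| = 216
[1] x-view keeps 21 columns → grid now 126
[2] z-view keeps 16 columns → grid now 55
[3] y-view keeps 26 columns → grid now 36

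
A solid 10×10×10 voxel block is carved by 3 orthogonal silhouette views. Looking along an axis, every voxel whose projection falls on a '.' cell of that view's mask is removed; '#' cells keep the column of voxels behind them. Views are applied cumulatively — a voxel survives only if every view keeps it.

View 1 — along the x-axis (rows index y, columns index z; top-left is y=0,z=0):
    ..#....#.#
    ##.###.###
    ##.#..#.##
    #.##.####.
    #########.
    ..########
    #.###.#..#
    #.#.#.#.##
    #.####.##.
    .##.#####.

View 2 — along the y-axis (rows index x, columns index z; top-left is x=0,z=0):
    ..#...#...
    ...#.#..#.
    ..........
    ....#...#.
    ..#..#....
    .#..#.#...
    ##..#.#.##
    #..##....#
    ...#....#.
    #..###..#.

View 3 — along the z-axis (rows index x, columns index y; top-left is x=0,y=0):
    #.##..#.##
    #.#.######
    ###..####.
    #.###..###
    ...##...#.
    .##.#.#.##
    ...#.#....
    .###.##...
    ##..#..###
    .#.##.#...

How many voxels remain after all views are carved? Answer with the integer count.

remaining voxels: 101

full grid |V| = 1000
step 1: project along x, AND mask (67/100) → |grid| = 670
step 2: project along y, AND mask (29/100) → |grid| = 199
step 3: project along z, AND mask (54/100) → |grid| = 101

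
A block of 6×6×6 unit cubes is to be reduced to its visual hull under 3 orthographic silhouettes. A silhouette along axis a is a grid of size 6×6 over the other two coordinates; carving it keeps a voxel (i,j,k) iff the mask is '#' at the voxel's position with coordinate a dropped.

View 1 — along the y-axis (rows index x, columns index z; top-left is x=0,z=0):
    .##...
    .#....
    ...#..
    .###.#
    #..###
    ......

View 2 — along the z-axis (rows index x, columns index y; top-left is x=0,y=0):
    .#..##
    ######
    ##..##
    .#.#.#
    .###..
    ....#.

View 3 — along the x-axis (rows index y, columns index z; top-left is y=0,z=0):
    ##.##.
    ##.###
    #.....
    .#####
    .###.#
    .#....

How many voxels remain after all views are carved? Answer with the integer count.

before carving: 216 voxels (6×6×6)
carve view 1 (along y, XZ-mask fill 12/36): 72 voxels remain
carve view 2 (along z, XY-mask fill 20/36): 40 voxels remain
carve view 3 (along x, YZ-mask fill 20/36): 28 voxels remain

voxel count = 28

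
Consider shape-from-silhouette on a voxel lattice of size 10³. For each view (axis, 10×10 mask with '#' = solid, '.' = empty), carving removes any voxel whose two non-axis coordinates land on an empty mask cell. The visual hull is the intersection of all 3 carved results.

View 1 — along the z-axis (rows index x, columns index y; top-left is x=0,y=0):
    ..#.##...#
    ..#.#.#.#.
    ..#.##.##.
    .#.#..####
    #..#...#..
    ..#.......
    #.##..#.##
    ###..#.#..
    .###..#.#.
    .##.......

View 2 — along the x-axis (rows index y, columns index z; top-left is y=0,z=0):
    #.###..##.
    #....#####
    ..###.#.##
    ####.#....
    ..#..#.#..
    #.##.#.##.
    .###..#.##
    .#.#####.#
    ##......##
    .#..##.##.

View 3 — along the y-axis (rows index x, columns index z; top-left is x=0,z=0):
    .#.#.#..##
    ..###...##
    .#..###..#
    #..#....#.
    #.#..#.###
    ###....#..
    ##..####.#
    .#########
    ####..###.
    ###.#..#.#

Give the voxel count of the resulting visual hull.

voxel count = 128

initial block: 10^3 = 1000
step 1: project along z, AND mask (41/100) → |grid| = 410
step 2: project along x, AND mask (54/100) → |grid| = 224
step 3: project along y, AND mask (57/100) → |grid| = 128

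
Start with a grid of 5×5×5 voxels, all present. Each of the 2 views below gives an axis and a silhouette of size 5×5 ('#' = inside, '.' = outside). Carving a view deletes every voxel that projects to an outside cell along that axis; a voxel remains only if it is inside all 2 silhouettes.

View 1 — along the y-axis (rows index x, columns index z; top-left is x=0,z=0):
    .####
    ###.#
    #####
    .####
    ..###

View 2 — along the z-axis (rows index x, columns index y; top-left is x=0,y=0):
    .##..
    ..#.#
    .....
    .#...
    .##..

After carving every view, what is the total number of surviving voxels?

full grid |V| = 125
after view 1 [y-axis, 20 of 25 cells solid] → remaining = 100
after view 2 [z-axis, 7 of 25 cells solid] → remaining = 26

voxel count = 26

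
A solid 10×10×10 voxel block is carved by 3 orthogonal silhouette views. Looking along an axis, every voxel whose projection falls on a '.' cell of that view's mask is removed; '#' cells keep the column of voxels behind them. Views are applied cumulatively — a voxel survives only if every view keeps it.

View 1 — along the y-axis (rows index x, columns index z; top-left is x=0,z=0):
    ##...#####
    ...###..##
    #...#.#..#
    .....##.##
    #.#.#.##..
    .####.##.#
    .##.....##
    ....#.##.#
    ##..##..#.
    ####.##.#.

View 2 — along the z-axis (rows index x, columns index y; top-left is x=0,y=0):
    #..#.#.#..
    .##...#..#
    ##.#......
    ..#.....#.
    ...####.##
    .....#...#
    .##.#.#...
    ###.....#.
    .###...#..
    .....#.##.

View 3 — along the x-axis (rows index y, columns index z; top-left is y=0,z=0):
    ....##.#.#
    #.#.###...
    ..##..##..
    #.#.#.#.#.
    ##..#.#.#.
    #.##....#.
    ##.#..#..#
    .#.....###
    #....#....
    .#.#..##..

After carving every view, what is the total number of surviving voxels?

initial block: 10^3 = 1000
V1 y: intersect with XZ mask (52 set) -- 520 left
V2 z: intersect with XY mask (36 set) -- 185 left
V3 x: intersect with YZ mask (42 set) -- 77 left

remaining voxels: 77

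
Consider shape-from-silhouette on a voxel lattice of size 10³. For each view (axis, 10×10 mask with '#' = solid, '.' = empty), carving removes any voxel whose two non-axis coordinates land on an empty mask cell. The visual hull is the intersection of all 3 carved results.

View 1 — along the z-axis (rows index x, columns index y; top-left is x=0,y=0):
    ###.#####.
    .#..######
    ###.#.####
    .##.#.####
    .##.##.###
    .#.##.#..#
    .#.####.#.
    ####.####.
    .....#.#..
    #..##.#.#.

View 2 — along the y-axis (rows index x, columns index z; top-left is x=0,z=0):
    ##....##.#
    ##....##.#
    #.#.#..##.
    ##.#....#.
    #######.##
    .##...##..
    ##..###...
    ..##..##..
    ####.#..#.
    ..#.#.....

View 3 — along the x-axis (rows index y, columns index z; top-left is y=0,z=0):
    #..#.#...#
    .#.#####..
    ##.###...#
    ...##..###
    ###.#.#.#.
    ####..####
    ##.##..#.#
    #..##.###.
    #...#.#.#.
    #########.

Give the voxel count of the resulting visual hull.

remaining voxels: 195

full grid |V| = 1000
step 1: project along z, AND mask (63/100) → |grid| = 630
step 2: project along y, AND mask (49/100) → |grid| = 310
step 3: project along x, AND mask (60/100) → |grid| = 195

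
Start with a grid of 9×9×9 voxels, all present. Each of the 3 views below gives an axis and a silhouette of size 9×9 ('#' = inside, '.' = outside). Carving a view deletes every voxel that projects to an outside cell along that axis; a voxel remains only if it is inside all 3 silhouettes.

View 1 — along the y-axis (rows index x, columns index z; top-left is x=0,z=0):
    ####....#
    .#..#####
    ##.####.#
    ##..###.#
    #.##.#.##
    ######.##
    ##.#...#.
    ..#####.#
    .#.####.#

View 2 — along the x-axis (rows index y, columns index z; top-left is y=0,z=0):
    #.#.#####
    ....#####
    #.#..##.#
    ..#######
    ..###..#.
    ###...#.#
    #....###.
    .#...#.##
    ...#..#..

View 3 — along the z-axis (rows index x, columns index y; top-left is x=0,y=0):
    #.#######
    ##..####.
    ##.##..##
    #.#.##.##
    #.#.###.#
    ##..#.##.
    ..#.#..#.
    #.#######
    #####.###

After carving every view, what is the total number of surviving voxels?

remaining voxels: 177

initial block: 9^3 = 729
[1] y-view keeps 54 columns → grid now 486
[2] x-view keeps 43 columns → grid now 252
[3] z-view keeps 56 columns → grid now 177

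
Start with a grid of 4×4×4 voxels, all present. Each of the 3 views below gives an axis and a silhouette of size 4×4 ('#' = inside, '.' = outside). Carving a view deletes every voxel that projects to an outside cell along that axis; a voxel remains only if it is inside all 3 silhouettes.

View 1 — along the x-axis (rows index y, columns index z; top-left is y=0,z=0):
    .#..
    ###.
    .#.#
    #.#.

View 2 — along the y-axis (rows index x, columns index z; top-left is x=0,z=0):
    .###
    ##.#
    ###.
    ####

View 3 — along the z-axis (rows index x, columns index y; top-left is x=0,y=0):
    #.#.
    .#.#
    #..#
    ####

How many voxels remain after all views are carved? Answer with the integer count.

17 voxels

full grid |V| = 64
step 1: project along x, AND mask (8/16) → |grid| = 32
step 2: project along y, AND mask (13/16) → |grid| = 27
step 3: project along z, AND mask (10/16) → |grid| = 17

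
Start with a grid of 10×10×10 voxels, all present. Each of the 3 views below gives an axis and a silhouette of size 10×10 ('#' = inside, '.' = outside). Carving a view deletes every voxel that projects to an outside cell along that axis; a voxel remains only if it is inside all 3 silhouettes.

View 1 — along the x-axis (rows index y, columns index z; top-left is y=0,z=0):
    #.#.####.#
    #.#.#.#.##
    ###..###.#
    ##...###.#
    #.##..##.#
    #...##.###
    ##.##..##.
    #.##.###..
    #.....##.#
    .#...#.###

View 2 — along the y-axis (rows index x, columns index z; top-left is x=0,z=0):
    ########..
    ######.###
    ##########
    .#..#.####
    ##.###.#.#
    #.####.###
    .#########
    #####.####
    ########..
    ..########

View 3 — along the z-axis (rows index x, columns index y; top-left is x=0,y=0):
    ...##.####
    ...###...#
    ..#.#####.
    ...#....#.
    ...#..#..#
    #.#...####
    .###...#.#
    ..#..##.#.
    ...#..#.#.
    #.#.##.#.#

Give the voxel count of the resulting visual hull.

|visual hull| = 222

full grid |V| = 1000
  1. axis=0 (YZ plane), |mask|=59  ⇒  voxels=590
  2. axis=1 (XZ plane), |mask|=82  ⇒  voxels=481
  3. axis=2 (XY plane), |mask|=45  ⇒  voxels=222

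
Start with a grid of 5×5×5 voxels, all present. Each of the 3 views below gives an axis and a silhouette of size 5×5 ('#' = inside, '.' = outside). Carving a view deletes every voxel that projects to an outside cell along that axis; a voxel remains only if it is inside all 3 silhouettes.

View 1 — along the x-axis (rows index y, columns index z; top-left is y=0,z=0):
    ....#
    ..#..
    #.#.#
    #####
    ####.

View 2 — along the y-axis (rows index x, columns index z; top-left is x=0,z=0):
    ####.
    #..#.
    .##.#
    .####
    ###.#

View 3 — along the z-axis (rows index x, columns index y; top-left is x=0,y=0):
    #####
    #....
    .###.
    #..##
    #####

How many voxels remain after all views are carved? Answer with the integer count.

voxel count = 37

start: 5×5×5 = 125 voxels
V1 x: intersect with YZ mask (14 set) -- 70 left
V2 y: intersect with XZ mask (17 set) -- 48 left
V3 z: intersect with XY mask (17 set) -- 37 left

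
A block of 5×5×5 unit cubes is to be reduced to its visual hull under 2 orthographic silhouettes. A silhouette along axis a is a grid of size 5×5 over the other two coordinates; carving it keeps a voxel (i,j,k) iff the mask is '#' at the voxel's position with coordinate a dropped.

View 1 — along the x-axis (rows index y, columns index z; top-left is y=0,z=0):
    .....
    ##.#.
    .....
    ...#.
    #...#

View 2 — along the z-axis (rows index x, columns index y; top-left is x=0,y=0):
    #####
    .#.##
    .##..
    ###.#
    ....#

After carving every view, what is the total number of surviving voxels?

initial block: 5^3 = 125
  1. axis=0 (YZ plane), |mask|=6  ⇒  voxels=30
  2. axis=2 (XY plane), |mask|=15  ⇒  voxels=22

remaining voxels: 22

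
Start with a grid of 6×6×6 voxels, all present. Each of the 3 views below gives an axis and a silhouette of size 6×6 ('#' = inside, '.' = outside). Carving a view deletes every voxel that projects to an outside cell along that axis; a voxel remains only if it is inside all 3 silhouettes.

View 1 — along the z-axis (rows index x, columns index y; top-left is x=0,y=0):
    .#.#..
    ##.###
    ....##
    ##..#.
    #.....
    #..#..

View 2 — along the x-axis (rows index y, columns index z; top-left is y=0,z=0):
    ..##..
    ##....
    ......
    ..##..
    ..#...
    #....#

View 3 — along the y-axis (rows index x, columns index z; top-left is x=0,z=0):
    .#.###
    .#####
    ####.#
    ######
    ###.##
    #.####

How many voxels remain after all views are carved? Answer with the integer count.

|visual hull| = 22

full grid |V| = 216
after view 1 [z-axis, 15 of 36 cells solid] → remaining = 90
after view 2 [x-axis, 9 of 36 cells solid] → remaining = 27
after view 3 [y-axis, 30 of 36 cells solid] → remaining = 22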